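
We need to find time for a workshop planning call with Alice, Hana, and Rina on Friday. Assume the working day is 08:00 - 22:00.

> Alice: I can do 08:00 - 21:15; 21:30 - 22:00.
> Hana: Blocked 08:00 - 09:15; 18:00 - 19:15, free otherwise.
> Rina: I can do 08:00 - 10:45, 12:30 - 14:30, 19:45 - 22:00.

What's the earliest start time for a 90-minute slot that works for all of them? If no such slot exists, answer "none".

Alice free: 08:00-21:15, 21:30-22:00.
Hana free: 09:15-18:00, 19:15-22:00 (invert busy blocks within the working day).
Rina free: 08:00-10:45, 12:30-14:30, 19:45-22:00.
Alice ∩ Hana: 09:15-18:00, 19:15-21:15, 21:30-22:00.
Alice ∩ Hana ∩ Rina: 09:15-10:45, 12:30-14:30, 19:45-21:15, 21:30-22:00.
The first common window of at least 90 minutes is 09:15-10:45, so the earliest start is 09:15.

09:15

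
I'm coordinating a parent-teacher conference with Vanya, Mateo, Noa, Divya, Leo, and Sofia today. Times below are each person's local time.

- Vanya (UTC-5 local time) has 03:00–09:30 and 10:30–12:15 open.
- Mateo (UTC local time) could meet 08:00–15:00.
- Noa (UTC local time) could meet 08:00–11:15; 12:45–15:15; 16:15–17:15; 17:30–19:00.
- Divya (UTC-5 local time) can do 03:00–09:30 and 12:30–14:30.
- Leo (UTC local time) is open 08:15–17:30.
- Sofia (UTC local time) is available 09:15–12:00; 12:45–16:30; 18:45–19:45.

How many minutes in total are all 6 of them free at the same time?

225

Vanya in UTC: 08:00-14:30, 15:30-17:15 (add 5h to convert from UTC-5).
Mateo in UTC: 08:00-15:00.
Noa in UTC: 08:00-11:15, 12:45-15:15, 16:15-17:15, 17:30-19:00.
Divya in UTC: 08:00-14:30, 17:30-19:30 (add 5h to convert from UTC-5).
Leo in UTC: 08:15-17:30.
Sofia in UTC: 09:15-12:00, 12:45-16:30, 18:45-19:45.
Vanya ∩ Mateo: 08:00-14:30.
Vanya ∩ Mateo ∩ Noa: 08:00-11:15, 12:45-14:30.
Vanya ∩ Mateo ∩ Noa ∩ Divya: 08:00-11:15, 12:45-14:30.
Vanya ∩ Mateo ∩ Noa ∩ Divya ∩ Leo: 08:15-11:15, 12:45-14:30.
Vanya ∩ Mateo ∩ Noa ∩ Divya ∩ Leo ∩ Sofia: 09:15-11:15, 12:45-14:30.
Summing the common windows: 120 + 105 = 225 minutes.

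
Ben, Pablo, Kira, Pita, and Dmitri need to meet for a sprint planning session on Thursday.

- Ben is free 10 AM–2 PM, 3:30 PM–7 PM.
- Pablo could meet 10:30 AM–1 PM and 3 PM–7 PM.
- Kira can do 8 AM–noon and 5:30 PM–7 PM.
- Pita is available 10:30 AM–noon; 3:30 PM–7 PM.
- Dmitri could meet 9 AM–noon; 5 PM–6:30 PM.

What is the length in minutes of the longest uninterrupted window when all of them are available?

Ben ∩ Pablo: 10:30-13:00, 15:30-19:00.
Ben ∩ Pablo ∩ Kira: 10:30-12:00, 17:30-19:00.
Ben ∩ Pablo ∩ Kira ∩ Pita: 10:30-12:00, 17:30-19:00.
Ben ∩ Pablo ∩ Kira ∩ Pita ∩ Dmitri: 10:30-12:00, 17:30-18:30.
The longest is 10:30-12:00 at 90 minutes.

90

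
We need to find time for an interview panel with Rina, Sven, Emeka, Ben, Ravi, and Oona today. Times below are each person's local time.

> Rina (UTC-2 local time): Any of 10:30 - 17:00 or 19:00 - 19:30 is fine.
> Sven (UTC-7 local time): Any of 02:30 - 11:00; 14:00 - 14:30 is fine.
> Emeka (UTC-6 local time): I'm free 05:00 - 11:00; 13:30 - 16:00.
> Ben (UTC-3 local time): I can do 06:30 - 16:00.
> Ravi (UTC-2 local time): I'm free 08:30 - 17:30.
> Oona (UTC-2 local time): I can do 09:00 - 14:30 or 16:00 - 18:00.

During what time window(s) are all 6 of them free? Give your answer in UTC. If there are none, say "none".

12:30-16:30

Rina in UTC: 12:30-19:00, 21:00-21:30 (add 2h to convert from UTC-2).
Sven in UTC: 09:30-18:00, 21:00-21:30 (add 7h to convert from UTC-7).
Emeka in UTC: 11:00-17:00, 19:30-22:00 (add 6h to convert from UTC-6).
Ben in UTC: 09:30-19:00 (add 3h to convert from UTC-3).
Ravi in UTC: 10:30-19:30 (add 2h to convert from UTC-2).
Oona in UTC: 11:00-16:30, 18:00-20:00 (add 2h to convert from UTC-2).
Rina ∩ Sven: 12:30-18:00, 21:00-21:30.
Rina ∩ Sven ∩ Emeka: 12:30-17:00, 21:00-21:30.
Rina ∩ Sven ∩ Emeka ∩ Ben: 12:30-17:00.
Rina ∩ Sven ∩ Emeka ∩ Ben ∩ Ravi: 12:30-17:00.
Rina ∩ Sven ∩ Emeka ∩ Ben ∩ Ravi ∩ Oona: 12:30-16:30.
Those are the intersection windows.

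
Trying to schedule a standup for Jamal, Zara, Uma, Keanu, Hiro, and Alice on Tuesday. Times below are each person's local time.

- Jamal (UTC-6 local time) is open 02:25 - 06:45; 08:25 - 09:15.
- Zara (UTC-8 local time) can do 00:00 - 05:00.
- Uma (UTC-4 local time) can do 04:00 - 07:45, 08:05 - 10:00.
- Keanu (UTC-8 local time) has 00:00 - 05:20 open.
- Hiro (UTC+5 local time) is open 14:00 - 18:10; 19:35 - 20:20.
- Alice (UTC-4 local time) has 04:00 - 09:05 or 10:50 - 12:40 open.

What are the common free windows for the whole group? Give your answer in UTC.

Jamal in UTC: 08:25-12:45, 14:25-15:15 (add 6h to convert from UTC-6).
Zara in UTC: 08:00-13:00 (add 8h to convert from UTC-8).
Uma in UTC: 08:00-11:45, 12:05-14:00 (add 4h to convert from UTC-4).
Keanu in UTC: 08:00-13:20 (add 8h to convert from UTC-8).
Hiro in UTC: 09:00-13:10, 14:35-15:20 (subtract 5h to convert from UTC+5).
Alice in UTC: 08:00-13:05, 14:50-16:40 (add 4h to convert from UTC-4).
Jamal ∩ Zara: 08:25-12:45.
Jamal ∩ Zara ∩ Uma: 08:25-11:45, 12:05-12:45.
Jamal ∩ Zara ∩ Uma ∩ Keanu: 08:25-11:45, 12:05-12:45.
Jamal ∩ Zara ∩ Uma ∩ Keanu ∩ Hiro: 09:00-11:45, 12:05-12:45.
Jamal ∩ Zara ∩ Uma ∩ Keanu ∩ Hiro ∩ Alice: 09:00-11:45, 12:05-12:45.

09:00-11:45, 12:05-12:45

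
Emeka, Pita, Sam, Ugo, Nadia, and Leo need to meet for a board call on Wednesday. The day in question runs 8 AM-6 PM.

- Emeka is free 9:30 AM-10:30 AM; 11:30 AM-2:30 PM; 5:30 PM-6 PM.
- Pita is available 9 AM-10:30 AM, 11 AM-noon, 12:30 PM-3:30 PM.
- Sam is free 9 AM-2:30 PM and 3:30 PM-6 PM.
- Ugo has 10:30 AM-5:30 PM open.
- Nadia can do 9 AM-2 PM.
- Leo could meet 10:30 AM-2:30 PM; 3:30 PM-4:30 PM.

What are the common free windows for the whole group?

Emeka ∩ Pita: 09:30-10:30, 11:30-12:00, 12:30-14:30.
Emeka ∩ Pita ∩ Sam: 09:30-10:30, 11:30-12:00, 12:30-14:30.
Emeka ∩ Pita ∩ Sam ∩ Ugo: 11:30-12:00, 12:30-14:30.
Emeka ∩ Pita ∩ Sam ∩ Ugo ∩ Nadia: 11:30-12:00, 12:30-14:00.
Emeka ∩ Pita ∩ Sam ∩ Ugo ∩ Nadia ∩ Leo: 11:30-12:00, 12:30-14:00.

11:30-12:00, 12:30-14:00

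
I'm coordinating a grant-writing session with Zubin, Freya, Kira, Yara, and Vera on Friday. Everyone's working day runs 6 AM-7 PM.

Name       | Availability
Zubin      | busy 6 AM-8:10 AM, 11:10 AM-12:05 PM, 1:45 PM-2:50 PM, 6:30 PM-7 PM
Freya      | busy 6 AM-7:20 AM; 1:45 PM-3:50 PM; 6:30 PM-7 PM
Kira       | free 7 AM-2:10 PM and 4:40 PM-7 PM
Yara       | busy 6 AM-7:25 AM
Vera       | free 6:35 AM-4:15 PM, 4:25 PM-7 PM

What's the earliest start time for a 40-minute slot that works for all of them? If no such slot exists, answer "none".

08:10

Zubin free: 08:10-11:10, 12:05-13:45, 14:50-18:30 (invert busy blocks within the working day).
Freya free: 07:20-13:45, 15:50-18:30 (invert busy blocks within the working day).
Kira free: 07:00-14:10, 16:40-19:00.
Yara free: 07:25-19:00 (invert busy blocks within the working day).
Vera free: 06:35-16:15, 16:25-19:00.
Zubin ∩ Freya: 08:10-11:10, 12:05-13:45, 15:50-18:30.
Zubin ∩ Freya ∩ Kira: 08:10-11:10, 12:05-13:45, 16:40-18:30.
Zubin ∩ Freya ∩ Kira ∩ Yara: 08:10-11:10, 12:05-13:45, 16:40-18:30.
Zubin ∩ Freya ∩ Kira ∩ Yara ∩ Vera: 08:10-11:10, 12:05-13:45, 16:40-18:30.
The first common window of at least 40 minutes is 08:10-11:10, so the earliest start is 08:10.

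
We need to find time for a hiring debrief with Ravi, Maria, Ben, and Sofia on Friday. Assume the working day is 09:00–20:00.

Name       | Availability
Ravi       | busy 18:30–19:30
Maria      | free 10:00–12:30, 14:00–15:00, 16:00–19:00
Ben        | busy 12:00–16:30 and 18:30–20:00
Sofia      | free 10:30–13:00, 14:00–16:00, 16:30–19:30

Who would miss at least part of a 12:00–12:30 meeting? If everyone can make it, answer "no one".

Ravi free: 09:00-18:30, 19:30-20:00 (invert busy blocks within the working day).
Maria free: 10:00-12:30, 14:00-15:00, 16:00-19:00.
Ben free: 09:00-12:00, 16:30-18:30 (invert busy blocks within the working day).
Sofia free: 10:30-13:00, 14:00-16:00, 16:30-19:30.
Ravi: free for 12:00-12:30. Maria: free for 12:00-12:30. Ben: not fully free for 12:00-12:30. Sofia: free for 12:00-12:30.

Ben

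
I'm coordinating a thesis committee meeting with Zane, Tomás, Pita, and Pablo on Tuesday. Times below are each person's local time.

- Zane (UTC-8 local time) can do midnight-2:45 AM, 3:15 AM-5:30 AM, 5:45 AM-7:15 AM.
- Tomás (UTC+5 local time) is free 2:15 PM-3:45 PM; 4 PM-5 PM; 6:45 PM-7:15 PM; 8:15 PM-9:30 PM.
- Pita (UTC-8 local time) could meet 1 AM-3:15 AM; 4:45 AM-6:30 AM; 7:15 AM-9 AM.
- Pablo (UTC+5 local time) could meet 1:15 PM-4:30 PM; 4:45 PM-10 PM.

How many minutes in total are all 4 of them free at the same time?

Zane in UTC: 08:00-10:45, 11:15-13:30, 13:45-15:15 (add 8h to convert from UTC-8).
Tomás in UTC: 09:15-10:45, 11:00-12:00, 13:45-14:15, 15:15-16:30 (subtract 5h to convert from UTC+5).
Pita in UTC: 09:00-11:15, 12:45-14:30, 15:15-17:00 (add 8h to convert from UTC-8).
Pablo in UTC: 08:15-11:30, 11:45-17:00 (subtract 5h to convert from UTC+5).
Zane ∩ Tomás: 09:15-10:45, 11:15-12:00, 13:45-14:15.
Zane ∩ Tomás ∩ Pita: 09:15-10:45, 13:45-14:15.
Zane ∩ Tomás ∩ Pita ∩ Pablo: 09:15-10:45, 13:45-14:15.
So the common availability across everyone is 09:15-10:45, 13:45-14:15.
Summing the common windows: 90 + 30 = 120 minutes.

120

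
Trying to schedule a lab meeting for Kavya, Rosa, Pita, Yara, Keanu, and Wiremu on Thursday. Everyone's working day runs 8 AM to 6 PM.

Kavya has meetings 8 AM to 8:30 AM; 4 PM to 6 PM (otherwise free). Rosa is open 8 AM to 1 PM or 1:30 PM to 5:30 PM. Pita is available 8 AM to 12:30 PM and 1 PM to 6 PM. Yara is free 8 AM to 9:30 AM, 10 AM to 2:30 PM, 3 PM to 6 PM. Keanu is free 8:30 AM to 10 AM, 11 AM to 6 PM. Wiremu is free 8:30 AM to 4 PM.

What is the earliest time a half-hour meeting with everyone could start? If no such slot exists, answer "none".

Kavya free: 08:30-16:00 (invert busy blocks within the working day).
Rosa free: 08:00-13:00, 13:30-17:30.
Pita free: 08:00-12:30, 13:00-18:00.
Yara free: 08:00-09:30, 10:00-14:30, 15:00-18:00.
Keanu free: 08:30-10:00, 11:00-18:00.
Wiremu free: 08:30-16:00.
Kavya ∩ Rosa: 08:30-13:00, 13:30-16:00.
Kavya ∩ Rosa ∩ Pita: 08:30-12:30, 13:30-16:00.
Kavya ∩ Rosa ∩ Pita ∩ Yara: 08:30-09:30, 10:00-12:30, 13:30-14:30, 15:00-16:00.
Kavya ∩ Rosa ∩ Pita ∩ Yara ∩ Keanu: 08:30-09:30, 11:00-12:30, 13:30-14:30, 15:00-16:00.
Kavya ∩ Rosa ∩ Pita ∩ Yara ∩ Keanu ∩ Wiremu: 08:30-09:30, 11:00-12:30, 13:30-14:30, 15:00-16:00.
The first common window of at least 30 minutes is 08:30-09:30, so the earliest start is 08:30.

08:30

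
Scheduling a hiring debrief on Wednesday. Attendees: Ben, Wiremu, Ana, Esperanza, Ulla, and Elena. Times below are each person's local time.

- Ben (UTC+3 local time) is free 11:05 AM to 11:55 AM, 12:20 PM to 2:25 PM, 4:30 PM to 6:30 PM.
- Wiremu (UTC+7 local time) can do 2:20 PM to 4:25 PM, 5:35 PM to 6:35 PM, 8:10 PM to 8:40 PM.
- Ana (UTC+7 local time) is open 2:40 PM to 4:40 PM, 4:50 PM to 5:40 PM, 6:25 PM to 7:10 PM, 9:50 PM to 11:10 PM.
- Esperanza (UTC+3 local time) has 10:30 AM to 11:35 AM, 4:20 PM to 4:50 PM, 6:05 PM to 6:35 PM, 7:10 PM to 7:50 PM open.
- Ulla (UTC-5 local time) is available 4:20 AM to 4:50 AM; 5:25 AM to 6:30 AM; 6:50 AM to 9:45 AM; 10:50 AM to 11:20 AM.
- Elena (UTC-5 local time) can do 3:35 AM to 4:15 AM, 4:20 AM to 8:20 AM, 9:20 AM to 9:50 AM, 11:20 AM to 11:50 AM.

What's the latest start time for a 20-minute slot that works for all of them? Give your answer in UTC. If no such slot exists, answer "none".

none

Ben in UTC: 08:05-08:55, 09:20-11:25, 13:30-15:30 (subtract 3h to convert from UTC+3).
Wiremu in UTC: 07:20-09:25, 10:35-11:35, 13:10-13:40 (subtract 7h to convert from UTC+7).
Ana in UTC: 07:40-09:40, 09:50-10:40, 11:25-12:10, 14:50-16:10 (subtract 7h to convert from UTC+7).
Esperanza in UTC: 07:30-08:35, 13:20-13:50, 15:05-15:35, 16:10-16:50 (subtract 3h to convert from UTC+3).
Ulla in UTC: 09:20-09:50, 10:25-11:30, 11:50-14:45, 15:50-16:20 (add 5h to convert from UTC-5).
Elena in UTC: 08:35-09:15, 09:20-13:20, 14:20-14:50, 16:20-16:50 (add 5h to convert from UTC-5).
Ben ∩ Wiremu: 08:05-08:55, 09:20-09:25, 10:35-11:25, 13:30-13:40.
Ben ∩ Wiremu ∩ Ana: 08:05-08:55, 09:20-09:25, 10:35-10:40.
Ben ∩ Wiremu ∩ Ana ∩ Esperanza: 08:05-08:35.
Ben ∩ Wiremu ∩ Ana ∩ Esperanza ∩ Ulla: ∅.
Ben ∩ Wiremu ∩ Ana ∩ Esperanza ∩ Ulla ∩ Elena: ∅.
There is no time when everyone is free.
No common window is at least 20 minutes long.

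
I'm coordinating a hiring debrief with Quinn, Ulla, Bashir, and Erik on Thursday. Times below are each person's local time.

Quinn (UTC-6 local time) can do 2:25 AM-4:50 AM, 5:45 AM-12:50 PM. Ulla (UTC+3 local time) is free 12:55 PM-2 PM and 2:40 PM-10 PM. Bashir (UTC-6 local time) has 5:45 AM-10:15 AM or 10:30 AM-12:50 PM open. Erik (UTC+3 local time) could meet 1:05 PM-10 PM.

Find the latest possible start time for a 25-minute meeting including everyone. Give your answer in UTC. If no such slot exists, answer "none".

Quinn in UTC: 08:25-10:50, 11:45-18:50 (add 6h to convert from UTC-6).
Ulla in UTC: 09:55-11:00, 11:40-19:00 (subtract 3h to convert from UTC+3).
Bashir in UTC: 11:45-16:15, 16:30-18:50 (add 6h to convert from UTC-6).
Erik in UTC: 10:05-19:00 (subtract 3h to convert from UTC+3).
Quinn ∩ Ulla: 09:55-10:50, 11:45-18:50.
Quinn ∩ Ulla ∩ Bashir: 11:45-16:15, 16:30-18:50.
Quinn ∩ Ulla ∩ Bashir ∩ Erik: 11:45-16:15, 16:30-18:50.
Those are the intersection windows.
The last common window of at least 25 minutes is 16:30-18:50; a 25-minute meeting can start as late as 18:25 and still end by 18:50.

18:25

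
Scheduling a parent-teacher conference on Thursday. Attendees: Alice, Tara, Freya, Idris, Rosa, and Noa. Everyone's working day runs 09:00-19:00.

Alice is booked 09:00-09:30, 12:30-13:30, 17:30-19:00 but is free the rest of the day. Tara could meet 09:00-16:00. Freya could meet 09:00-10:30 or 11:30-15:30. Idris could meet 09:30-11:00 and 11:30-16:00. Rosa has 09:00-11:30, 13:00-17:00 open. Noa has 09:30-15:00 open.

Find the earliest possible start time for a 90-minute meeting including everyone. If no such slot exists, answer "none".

13:30

Alice free: 09:30-12:30, 13:30-17:30 (invert busy blocks within the working day).
Tara free: 09:00-16:00.
Freya free: 09:00-10:30, 11:30-15:30.
Idris free: 09:30-11:00, 11:30-16:00.
Rosa free: 09:00-11:30, 13:00-17:00.
Noa free: 09:30-15:00.
Alice ∩ Tara: 09:30-12:30, 13:30-16:00.
Alice ∩ Tara ∩ Freya: 09:30-10:30, 11:30-12:30, 13:30-15:30.
Alice ∩ Tara ∩ Freya ∩ Idris: 09:30-10:30, 11:30-12:30, 13:30-15:30.
Alice ∩ Tara ∩ Freya ∩ Idris ∩ Rosa: 09:30-10:30, 13:30-15:30.
Alice ∩ Tara ∩ Freya ∩ Idris ∩ Rosa ∩ Noa: 09:30-10:30, 13:30-15:00.
Those are the intersection windows.
The first common window of at least 90 minutes is 13:30-15:00, so the earliest start is 13:30.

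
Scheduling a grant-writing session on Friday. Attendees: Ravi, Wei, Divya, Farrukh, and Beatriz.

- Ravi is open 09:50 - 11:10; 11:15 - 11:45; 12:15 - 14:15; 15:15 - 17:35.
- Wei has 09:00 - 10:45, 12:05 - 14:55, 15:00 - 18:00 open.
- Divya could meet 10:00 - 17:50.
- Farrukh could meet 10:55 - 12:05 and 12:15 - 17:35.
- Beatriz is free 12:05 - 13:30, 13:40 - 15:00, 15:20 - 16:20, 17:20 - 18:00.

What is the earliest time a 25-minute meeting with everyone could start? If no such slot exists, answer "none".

12:15

Ravi ∩ Wei: 09:50-10:45, 12:15-14:15, 15:15-17:35.
Ravi ∩ Wei ∩ Divya: 10:00-10:45, 12:15-14:15, 15:15-17:35.
Ravi ∩ Wei ∩ Divya ∩ Farrukh: 12:15-14:15, 15:15-17:35.
Ravi ∩ Wei ∩ Divya ∩ Farrukh ∩ Beatriz: 12:15-13:30, 13:40-14:15, 15:20-16:20, 17:20-17:35.
The first common window of at least 25 minutes is 12:15-13:30, so the earliest start is 12:15.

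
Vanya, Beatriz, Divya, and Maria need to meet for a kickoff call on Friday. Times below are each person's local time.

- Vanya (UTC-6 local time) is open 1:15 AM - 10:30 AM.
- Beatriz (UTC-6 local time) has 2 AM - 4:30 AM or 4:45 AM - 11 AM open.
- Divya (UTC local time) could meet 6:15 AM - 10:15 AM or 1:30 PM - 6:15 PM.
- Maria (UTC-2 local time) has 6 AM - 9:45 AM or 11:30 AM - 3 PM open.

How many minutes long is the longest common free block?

180

Vanya in UTC: 07:15-16:30 (add 6h to convert from UTC-6).
Beatriz in UTC: 08:00-10:30, 10:45-17:00 (add 6h to convert from UTC-6).
Divya in UTC: 06:15-10:15, 13:30-18:15.
Maria in UTC: 08:00-11:45, 13:30-17:00 (add 2h to convert from UTC-2).
Vanya ∩ Beatriz: 08:00-10:30, 10:45-16:30.
Vanya ∩ Beatriz ∩ Divya: 08:00-10:15, 13:30-16:30.
Vanya ∩ Beatriz ∩ Divya ∩ Maria: 08:00-10:15, 13:30-16:30.
The longest is 13:30-16:30 at 180 minutes.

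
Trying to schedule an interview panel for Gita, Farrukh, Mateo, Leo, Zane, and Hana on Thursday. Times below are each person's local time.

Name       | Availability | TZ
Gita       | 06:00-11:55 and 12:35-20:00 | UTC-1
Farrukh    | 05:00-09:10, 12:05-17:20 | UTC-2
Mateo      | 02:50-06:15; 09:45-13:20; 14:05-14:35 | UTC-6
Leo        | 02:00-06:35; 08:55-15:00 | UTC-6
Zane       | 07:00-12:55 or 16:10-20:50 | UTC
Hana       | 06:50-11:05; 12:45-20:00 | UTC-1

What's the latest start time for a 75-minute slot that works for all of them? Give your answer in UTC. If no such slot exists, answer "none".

Gita in UTC: 07:00-12:55, 13:35-21:00 (add 1h to convert from UTC-1).
Farrukh in UTC: 07:00-11:10, 14:05-19:20 (add 2h to convert from UTC-2).
Mateo in UTC: 08:50-12:15, 15:45-19:20, 20:05-20:35 (add 6h to convert from UTC-6).
Leo in UTC: 08:00-12:35, 14:55-21:00 (add 6h to convert from UTC-6).
Zane in UTC: 07:00-12:55, 16:10-20:50.
Hana in UTC: 07:50-12:05, 13:45-21:00 (add 1h to convert from UTC-1).
Gita ∩ Farrukh: 07:00-11:10, 14:05-19:20.
Gita ∩ Farrukh ∩ Mateo: 08:50-11:10, 15:45-19:20.
Gita ∩ Farrukh ∩ Mateo ∩ Leo: 08:50-11:10, 15:45-19:20.
Gita ∩ Farrukh ∩ Mateo ∩ Leo ∩ Zane: 08:50-11:10, 16:10-19:20.
Gita ∩ Farrukh ∩ Mateo ∩ Leo ∩ Zane ∩ Hana: 08:50-11:10, 16:10-19:20.
The last common window of at least 75 minutes is 16:10-19:20; a 75-minute meeting can start as late as 18:05 and still end by 19:20.

18:05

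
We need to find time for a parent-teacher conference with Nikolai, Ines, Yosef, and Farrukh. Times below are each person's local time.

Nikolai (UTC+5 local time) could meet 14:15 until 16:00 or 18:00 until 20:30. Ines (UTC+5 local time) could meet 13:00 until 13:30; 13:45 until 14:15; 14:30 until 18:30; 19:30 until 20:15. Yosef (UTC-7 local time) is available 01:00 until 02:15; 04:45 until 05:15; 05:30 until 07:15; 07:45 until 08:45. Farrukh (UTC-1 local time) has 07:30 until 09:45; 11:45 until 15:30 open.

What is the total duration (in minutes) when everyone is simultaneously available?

60

Nikolai in UTC: 09:15-11:00, 13:00-15:30 (subtract 5h to convert from UTC+5).
Ines in UTC: 08:00-08:30, 08:45-09:15, 09:30-13:30, 14:30-15:15 (subtract 5h to convert from UTC+5).
Yosef in UTC: 08:00-09:15, 11:45-12:15, 12:30-14:15, 14:45-15:45 (add 7h to convert from UTC-7).
Farrukh in UTC: 08:30-10:45, 12:45-16:30 (add 1h to convert from UTC-1).
Nikolai ∩ Ines: 09:30-11:00, 13:00-13:30, 14:30-15:15.
Nikolai ∩ Ines ∩ Yosef: 13:00-13:30, 14:45-15:15.
Nikolai ∩ Ines ∩ Yosef ∩ Farrukh: 13:00-13:30, 14:45-15:15.
So the common availability across everyone is 13:00-13:30, 14:45-15:15.
Summing the common windows: 30 + 30 = 60 minutes.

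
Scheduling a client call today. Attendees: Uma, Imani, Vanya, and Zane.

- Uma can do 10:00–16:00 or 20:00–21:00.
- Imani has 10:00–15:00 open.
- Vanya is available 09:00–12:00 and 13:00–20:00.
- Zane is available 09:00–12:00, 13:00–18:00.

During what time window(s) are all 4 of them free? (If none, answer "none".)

Uma ∩ Imani: 10:00-15:00.
Uma ∩ Imani ∩ Vanya: 10:00-12:00, 13:00-15:00.
Uma ∩ Imani ∩ Vanya ∩ Zane: 10:00-12:00, 13:00-15:00.
Those are the intersection windows.

10:00-12:00, 13:00-15:00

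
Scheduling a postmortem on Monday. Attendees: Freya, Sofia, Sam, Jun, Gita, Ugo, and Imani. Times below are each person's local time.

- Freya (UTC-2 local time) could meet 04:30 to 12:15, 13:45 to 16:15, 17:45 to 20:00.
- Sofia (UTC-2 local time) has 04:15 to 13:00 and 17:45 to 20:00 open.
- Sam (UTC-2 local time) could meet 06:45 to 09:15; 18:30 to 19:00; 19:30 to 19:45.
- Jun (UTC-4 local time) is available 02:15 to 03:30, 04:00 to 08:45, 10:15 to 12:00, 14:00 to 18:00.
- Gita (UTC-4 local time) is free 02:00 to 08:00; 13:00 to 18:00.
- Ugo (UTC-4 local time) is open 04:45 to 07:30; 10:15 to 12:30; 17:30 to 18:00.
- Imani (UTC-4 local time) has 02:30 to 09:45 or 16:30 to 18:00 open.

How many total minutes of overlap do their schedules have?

165

Freya in UTC: 06:30-14:15, 15:45-18:15, 19:45-22:00 (add 2h to convert from UTC-2).
Sofia in UTC: 06:15-15:00, 19:45-22:00 (add 2h to convert from UTC-2).
Sam in UTC: 08:45-11:15, 20:30-21:00, 21:30-21:45 (add 2h to convert from UTC-2).
Jun in UTC: 06:15-07:30, 08:00-12:45, 14:15-16:00, 18:00-22:00 (add 4h to convert from UTC-4).
Gita in UTC: 06:00-12:00, 17:00-22:00 (add 4h to convert from UTC-4).
Ugo in UTC: 08:45-11:30, 14:15-16:30, 21:30-22:00 (add 4h to convert from UTC-4).
Imani in UTC: 06:30-13:45, 20:30-22:00 (add 4h to convert from UTC-4).
Freya ∩ Sofia: 06:30-14:15, 19:45-22:00.
Freya ∩ Sofia ∩ Sam: 08:45-11:15, 20:30-21:00, 21:30-21:45.
Freya ∩ Sofia ∩ Sam ∩ Jun: 08:45-11:15, 20:30-21:00, 21:30-21:45.
Freya ∩ Sofia ∩ Sam ∩ Jun ∩ Gita: 08:45-11:15, 20:30-21:00, 21:30-21:45.
Freya ∩ Sofia ∩ Sam ∩ Jun ∩ Gita ∩ Ugo: 08:45-11:15, 21:30-21:45.
Freya ∩ Sofia ∩ Sam ∩ Jun ∩ Gita ∩ Ugo ∩ Imani: 08:45-11:15, 21:30-21:45.
Summing the common windows: 150 + 15 = 165 minutes.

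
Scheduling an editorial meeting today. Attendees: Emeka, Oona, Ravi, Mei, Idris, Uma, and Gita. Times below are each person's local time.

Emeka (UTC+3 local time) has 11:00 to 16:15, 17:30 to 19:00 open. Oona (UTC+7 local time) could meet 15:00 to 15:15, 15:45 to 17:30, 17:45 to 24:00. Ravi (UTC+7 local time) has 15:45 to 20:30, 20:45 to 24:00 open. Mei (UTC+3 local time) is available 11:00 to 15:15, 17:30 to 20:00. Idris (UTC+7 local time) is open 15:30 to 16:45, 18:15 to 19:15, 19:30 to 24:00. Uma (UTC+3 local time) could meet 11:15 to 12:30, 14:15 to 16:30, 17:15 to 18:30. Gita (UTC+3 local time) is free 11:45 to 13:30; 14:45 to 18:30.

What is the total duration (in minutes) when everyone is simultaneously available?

135

Emeka in UTC: 08:00-13:15, 14:30-16:00 (subtract 3h to convert from UTC+3).
Oona in UTC: 08:00-08:15, 08:45-10:30, 10:45-17:00 (subtract 7h to convert from UTC+7).
Ravi in UTC: 08:45-13:30, 13:45-17:00 (subtract 7h to convert from UTC+7).
Mei in UTC: 08:00-12:15, 14:30-17:00 (subtract 3h to convert from UTC+3).
Idris in UTC: 08:30-09:45, 11:15-12:15, 12:30-17:00 (subtract 7h to convert from UTC+7).
Uma in UTC: 08:15-09:30, 11:15-13:30, 14:15-15:30 (subtract 3h to convert from UTC+3).
Gita in UTC: 08:45-10:30, 11:45-15:30 (subtract 3h to convert from UTC+3).
Emeka ∩ Oona: 08:00-08:15, 08:45-10:30, 10:45-13:15, 14:30-16:00.
Emeka ∩ Oona ∩ Ravi: 08:45-10:30, 10:45-13:15, 14:30-16:00.
Emeka ∩ Oona ∩ Ravi ∩ Mei: 08:45-10:30, 10:45-12:15, 14:30-16:00.
Emeka ∩ Oona ∩ Ravi ∩ Mei ∩ Idris: 08:45-09:45, 11:15-12:15, 14:30-16:00.
Emeka ∩ Oona ∩ Ravi ∩ Mei ∩ Idris ∩ Uma: 08:45-09:30, 11:15-12:15, 14:30-15:30.
Emeka ∩ Oona ∩ Ravi ∩ Mei ∩ Idris ∩ Uma ∩ Gita: 08:45-09:30, 11:45-12:15, 14:30-15:30.
Summing the common windows: 45 + 30 + 60 = 135 minutes.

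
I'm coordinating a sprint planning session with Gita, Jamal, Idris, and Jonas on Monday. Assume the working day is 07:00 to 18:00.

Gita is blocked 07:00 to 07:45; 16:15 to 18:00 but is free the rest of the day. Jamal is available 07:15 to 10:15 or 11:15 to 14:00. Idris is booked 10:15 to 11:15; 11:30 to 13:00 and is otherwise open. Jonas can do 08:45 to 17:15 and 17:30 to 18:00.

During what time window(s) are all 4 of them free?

Gita free: 07:45-16:15 (invert busy blocks within the working day).
Jamal free: 07:15-10:15, 11:15-14:00.
Idris free: 07:00-10:15, 11:15-11:30, 13:00-18:00 (invert busy blocks within the working day).
Jonas free: 08:45-17:15, 17:30-18:00.
Gita ∩ Jamal: 07:45-10:15, 11:15-14:00.
Gita ∩ Jamal ∩ Idris: 07:45-10:15, 11:15-11:30, 13:00-14:00.
Gita ∩ Jamal ∩ Idris ∩ Jonas: 08:45-10:15, 11:15-11:30, 13:00-14:00.
So the common availability across everyone is 08:45-10:15, 11:15-11:30, 13:00-14:00.

08:45-10:15, 11:15-11:30, 13:00-14:00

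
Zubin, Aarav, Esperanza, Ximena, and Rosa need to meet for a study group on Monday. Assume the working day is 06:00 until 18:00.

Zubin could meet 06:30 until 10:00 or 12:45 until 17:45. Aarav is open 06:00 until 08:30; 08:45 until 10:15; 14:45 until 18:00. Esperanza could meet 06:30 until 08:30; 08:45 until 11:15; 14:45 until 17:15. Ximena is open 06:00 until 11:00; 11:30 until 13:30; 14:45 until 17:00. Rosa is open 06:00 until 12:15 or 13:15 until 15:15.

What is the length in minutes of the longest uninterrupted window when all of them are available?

Zubin ∩ Aarav: 06:30-08:30, 08:45-10:00, 14:45-17:45.
Zubin ∩ Aarav ∩ Esperanza: 06:30-08:30, 08:45-10:00, 14:45-17:15.
Zubin ∩ Aarav ∩ Esperanza ∩ Ximena: 06:30-08:30, 08:45-10:00, 14:45-17:00.
Zubin ∩ Aarav ∩ Esperanza ∩ Ximena ∩ Rosa: 06:30-08:30, 08:45-10:00, 14:45-15:15.
So the common availability across everyone is 06:30-08:30, 08:45-10:00, 14:45-15:15.
The longest is 06:30-08:30 at 120 minutes.

120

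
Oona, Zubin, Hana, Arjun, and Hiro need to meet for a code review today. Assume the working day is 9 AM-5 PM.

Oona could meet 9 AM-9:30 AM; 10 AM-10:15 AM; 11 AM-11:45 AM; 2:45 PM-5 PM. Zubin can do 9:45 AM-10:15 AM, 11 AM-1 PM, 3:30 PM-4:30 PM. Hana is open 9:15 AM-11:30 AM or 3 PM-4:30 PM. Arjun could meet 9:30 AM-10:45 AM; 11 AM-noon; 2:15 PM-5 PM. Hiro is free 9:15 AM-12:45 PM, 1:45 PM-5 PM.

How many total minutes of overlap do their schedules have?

Oona ∩ Zubin: 10:00-10:15, 11:00-11:45, 15:30-16:30.
Oona ∩ Zubin ∩ Hana: 10:00-10:15, 11:00-11:30, 15:30-16:30.
Oona ∩ Zubin ∩ Hana ∩ Arjun: 10:00-10:15, 11:00-11:30, 15:30-16:30.
Oona ∩ Zubin ∩ Hana ∩ Arjun ∩ Hiro: 10:00-10:15, 11:00-11:30, 15:30-16:30.
Summing the common windows: 15 + 30 + 60 = 105 minutes.

105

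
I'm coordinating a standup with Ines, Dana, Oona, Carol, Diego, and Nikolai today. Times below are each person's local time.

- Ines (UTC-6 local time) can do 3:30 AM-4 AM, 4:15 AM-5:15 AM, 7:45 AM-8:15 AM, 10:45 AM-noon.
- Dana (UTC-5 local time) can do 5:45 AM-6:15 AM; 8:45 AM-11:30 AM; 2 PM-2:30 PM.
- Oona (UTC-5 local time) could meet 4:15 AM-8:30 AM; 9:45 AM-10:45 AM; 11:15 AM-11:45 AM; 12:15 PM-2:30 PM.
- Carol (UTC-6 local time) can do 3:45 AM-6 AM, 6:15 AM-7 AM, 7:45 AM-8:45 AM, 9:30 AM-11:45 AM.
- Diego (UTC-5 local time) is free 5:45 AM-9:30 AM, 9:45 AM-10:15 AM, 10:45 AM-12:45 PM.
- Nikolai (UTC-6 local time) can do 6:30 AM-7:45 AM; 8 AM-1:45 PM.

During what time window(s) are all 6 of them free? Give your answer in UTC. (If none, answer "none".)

Ines in UTC: 09:30-10:00, 10:15-11:15, 13:45-14:15, 16:45-18:00 (add 6h to convert from UTC-6).
Dana in UTC: 10:45-11:15, 13:45-16:30, 19:00-19:30 (add 5h to convert from UTC-5).
Oona in UTC: 09:15-13:30, 14:45-15:45, 16:15-16:45, 17:15-19:30 (add 5h to convert from UTC-5).
Carol in UTC: 09:45-12:00, 12:15-13:00, 13:45-14:45, 15:30-17:45 (add 6h to convert from UTC-6).
Diego in UTC: 10:45-14:30, 14:45-15:15, 15:45-17:45 (add 5h to convert from UTC-5).
Nikolai in UTC: 12:30-13:45, 14:00-19:45 (add 6h to convert from UTC-6).
Ines ∩ Dana: 10:45-11:15, 13:45-14:15.
Ines ∩ Dana ∩ Oona: 10:45-11:15.
Ines ∩ Dana ∩ Oona ∩ Carol: 10:45-11:15.
Ines ∩ Dana ∩ Oona ∩ Carol ∩ Diego: 10:45-11:15.
Ines ∩ Dana ∩ Oona ∩ Carol ∩ Diego ∩ Nikolai: ∅.
There is no time when everyone is free.

none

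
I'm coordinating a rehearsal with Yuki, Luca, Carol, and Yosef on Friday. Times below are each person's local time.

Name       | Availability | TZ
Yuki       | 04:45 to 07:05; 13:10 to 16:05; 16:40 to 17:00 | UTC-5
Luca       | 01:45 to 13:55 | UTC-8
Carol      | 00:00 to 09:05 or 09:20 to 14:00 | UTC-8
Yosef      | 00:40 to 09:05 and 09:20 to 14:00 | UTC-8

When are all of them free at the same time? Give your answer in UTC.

09:45-12:05, 18:10-21:05, 21:40-21:55

Yuki in UTC: 09:45-12:05, 18:10-21:05, 21:40-22:00 (add 5h to convert from UTC-5).
Luca in UTC: 09:45-21:55 (add 8h to convert from UTC-8).
Carol in UTC: 08:00-17:05, 17:20-22:00 (add 8h to convert from UTC-8).
Yosef in UTC: 08:40-17:05, 17:20-22:00 (add 8h to convert from UTC-8).
Yuki ∩ Luca: 09:45-12:05, 18:10-21:05, 21:40-21:55.
Yuki ∩ Luca ∩ Carol: 09:45-12:05, 18:10-21:05, 21:40-21:55.
Yuki ∩ Luca ∩ Carol ∩ Yosef: 09:45-12:05, 18:10-21:05, 21:40-21:55.
So the common availability across everyone is 09:45-12:05, 18:10-21:05, 21:40-21:55.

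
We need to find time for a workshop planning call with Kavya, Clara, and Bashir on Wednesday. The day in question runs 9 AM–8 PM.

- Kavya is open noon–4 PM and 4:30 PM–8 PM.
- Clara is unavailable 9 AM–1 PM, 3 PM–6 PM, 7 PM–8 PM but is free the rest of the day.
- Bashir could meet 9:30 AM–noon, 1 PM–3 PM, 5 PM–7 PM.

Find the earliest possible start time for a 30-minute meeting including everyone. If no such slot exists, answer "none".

13:00

Kavya free: 12:00-16:00, 16:30-20:00.
Clara free: 13:00-15:00, 18:00-19:00 (invert busy blocks within the working day).
Bashir free: 09:30-12:00, 13:00-15:00, 17:00-19:00.
Kavya ∩ Clara: 13:00-15:00, 18:00-19:00.
Kavya ∩ Clara ∩ Bashir: 13:00-15:00, 18:00-19:00.
So the common availability across everyone is 13:00-15:00, 18:00-19:00.
The first common window of at least 30 minutes is 13:00-15:00, so the earliest start is 13:00.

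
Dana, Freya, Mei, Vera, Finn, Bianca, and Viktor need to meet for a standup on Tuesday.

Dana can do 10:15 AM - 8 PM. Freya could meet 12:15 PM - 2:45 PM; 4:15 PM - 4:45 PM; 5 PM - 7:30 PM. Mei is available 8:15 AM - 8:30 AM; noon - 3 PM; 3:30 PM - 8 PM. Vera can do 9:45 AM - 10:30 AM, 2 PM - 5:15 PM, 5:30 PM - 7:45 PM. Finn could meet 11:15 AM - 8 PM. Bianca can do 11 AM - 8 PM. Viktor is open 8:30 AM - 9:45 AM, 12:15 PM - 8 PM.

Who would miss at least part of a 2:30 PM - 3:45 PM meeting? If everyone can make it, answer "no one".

Dana: free for 14:30-15:45. Freya: not fully free for 14:30-15:45. Mei: not fully free for 14:30-15:45. Vera: free for 14:30-15:45. Finn: free for 14:30-15:45. Bianca: free for 14:30-15:45. Viktor: free for 14:30-15:45.

Freya, Mei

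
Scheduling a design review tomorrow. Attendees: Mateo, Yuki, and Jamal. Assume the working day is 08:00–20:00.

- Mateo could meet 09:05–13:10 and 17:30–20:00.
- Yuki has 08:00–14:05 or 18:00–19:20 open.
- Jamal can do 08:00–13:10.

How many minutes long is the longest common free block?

Mateo ∩ Yuki: 09:05-13:10, 18:00-19:20.
Mateo ∩ Yuki ∩ Jamal: 09:05-13:10.
Those are the intersection windows.
The longest is 09:05-13:10 at 245 minutes.

245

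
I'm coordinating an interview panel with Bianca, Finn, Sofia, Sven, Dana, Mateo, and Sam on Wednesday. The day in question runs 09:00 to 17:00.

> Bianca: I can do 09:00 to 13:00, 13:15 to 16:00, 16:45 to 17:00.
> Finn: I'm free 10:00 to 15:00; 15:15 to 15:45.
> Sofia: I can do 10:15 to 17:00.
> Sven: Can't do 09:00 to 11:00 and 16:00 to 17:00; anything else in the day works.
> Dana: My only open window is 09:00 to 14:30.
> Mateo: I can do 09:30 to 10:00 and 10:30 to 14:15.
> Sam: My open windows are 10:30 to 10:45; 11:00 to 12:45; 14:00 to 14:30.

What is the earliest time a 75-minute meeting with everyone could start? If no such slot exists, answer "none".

11:00

Bianca free: 09:00-13:00, 13:15-16:00, 16:45-17:00.
Finn free: 10:00-15:00, 15:15-15:45.
Sofia free: 10:15-17:00.
Sven free: 11:00-16:00 (invert busy blocks within the working day).
Dana free: 09:00-14:30.
Mateo free: 09:30-10:00, 10:30-14:15.
Sam free: 10:30-10:45, 11:00-12:45, 14:00-14:30.
Bianca ∩ Finn: 10:00-13:00, 13:15-15:00, 15:15-15:45.
Bianca ∩ Finn ∩ Sofia: 10:15-13:00, 13:15-15:00, 15:15-15:45.
Bianca ∩ Finn ∩ Sofia ∩ Sven: 11:00-13:00, 13:15-15:00, 15:15-15:45.
Bianca ∩ Finn ∩ Sofia ∩ Sven ∩ Dana: 11:00-13:00, 13:15-14:30.
Bianca ∩ Finn ∩ Sofia ∩ Sven ∩ Dana ∩ Mateo: 11:00-13:00, 13:15-14:15.
Bianca ∩ Finn ∩ Sofia ∩ Sven ∩ Dana ∩ Mateo ∩ Sam: 11:00-12:45, 14:00-14:15.
Those are the intersection windows.
The first common window of at least 75 minutes is 11:00-12:45, so the earliest start is 11:00.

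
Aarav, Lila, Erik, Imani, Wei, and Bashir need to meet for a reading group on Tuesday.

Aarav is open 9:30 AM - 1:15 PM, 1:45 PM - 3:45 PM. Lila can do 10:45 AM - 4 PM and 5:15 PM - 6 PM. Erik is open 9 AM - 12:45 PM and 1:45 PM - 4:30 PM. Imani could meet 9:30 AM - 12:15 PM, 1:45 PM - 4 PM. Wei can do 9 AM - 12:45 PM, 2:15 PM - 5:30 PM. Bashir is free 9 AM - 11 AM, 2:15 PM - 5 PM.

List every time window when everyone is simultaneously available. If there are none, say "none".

Aarav ∩ Lila: 10:45-13:15, 13:45-15:45.
Aarav ∩ Lila ∩ Erik: 10:45-12:45, 13:45-15:45.
Aarav ∩ Lila ∩ Erik ∩ Imani: 10:45-12:15, 13:45-15:45.
Aarav ∩ Lila ∩ Erik ∩ Imani ∩ Wei: 10:45-12:15, 14:15-15:45.
Aarav ∩ Lila ∩ Erik ∩ Imani ∩ Wei ∩ Bashir: 10:45-11:00, 14:15-15:45.
So the common availability across everyone is 10:45-11:00, 14:15-15:45.

10:45-11:00, 14:15-15:45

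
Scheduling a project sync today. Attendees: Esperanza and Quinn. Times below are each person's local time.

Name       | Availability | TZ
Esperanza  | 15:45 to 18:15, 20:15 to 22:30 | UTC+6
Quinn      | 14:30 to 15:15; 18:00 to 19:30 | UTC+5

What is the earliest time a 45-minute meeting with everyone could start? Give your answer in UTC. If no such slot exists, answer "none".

none

Esperanza in UTC: 09:45-12:15, 14:15-16:30 (subtract 6h to convert from UTC+6).
Quinn in UTC: 09:30-10:15, 13:00-14:30 (subtract 5h to convert from UTC+5).
Esperanza ∩ Quinn: 09:45-10:15, 14:15-14:30.
Those are the intersection windows.
No common window is at least 45 minutes long.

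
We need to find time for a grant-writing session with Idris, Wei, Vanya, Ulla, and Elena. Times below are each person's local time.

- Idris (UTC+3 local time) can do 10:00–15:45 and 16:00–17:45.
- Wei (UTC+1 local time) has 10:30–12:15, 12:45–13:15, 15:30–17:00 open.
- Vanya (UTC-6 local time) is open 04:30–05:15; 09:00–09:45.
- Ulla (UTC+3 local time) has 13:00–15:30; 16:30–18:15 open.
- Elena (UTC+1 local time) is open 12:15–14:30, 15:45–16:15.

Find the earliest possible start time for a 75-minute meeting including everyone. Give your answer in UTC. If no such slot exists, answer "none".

none

Idris in UTC: 07:00-12:45, 13:00-14:45 (subtract 3h to convert from UTC+3).
Wei in UTC: 09:30-11:15, 11:45-12:15, 14:30-16:00 (subtract 1h to convert from UTC+1).
Vanya in UTC: 10:30-11:15, 15:00-15:45 (add 6h to convert from UTC-6).
Ulla in UTC: 10:00-12:30, 13:30-15:15 (subtract 3h to convert from UTC+3).
Elena in UTC: 11:15-13:30, 14:45-15:15 (subtract 1h to convert from UTC+1).
Idris ∩ Wei: 09:30-11:15, 11:45-12:15, 14:30-14:45.
Idris ∩ Wei ∩ Vanya: 10:30-11:15.
Idris ∩ Wei ∩ Vanya ∩ Ulla: 10:30-11:15.
Idris ∩ Wei ∩ Vanya ∩ Ulla ∩ Elena: ∅.
There is no time when everyone is free.
No common window is at least 75 minutes long.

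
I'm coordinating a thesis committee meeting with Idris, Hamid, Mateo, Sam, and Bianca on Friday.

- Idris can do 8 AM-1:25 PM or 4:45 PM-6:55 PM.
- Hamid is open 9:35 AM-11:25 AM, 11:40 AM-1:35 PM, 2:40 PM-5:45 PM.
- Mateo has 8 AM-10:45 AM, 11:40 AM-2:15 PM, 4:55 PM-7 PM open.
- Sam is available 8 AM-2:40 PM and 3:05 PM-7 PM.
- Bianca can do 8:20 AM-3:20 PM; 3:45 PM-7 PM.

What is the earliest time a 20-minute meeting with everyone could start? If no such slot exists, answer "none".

Idris ∩ Hamid: 09:35-11:25, 11:40-13:25, 16:45-17:45.
Idris ∩ Hamid ∩ Mateo: 09:35-10:45, 11:40-13:25, 16:55-17:45.
Idris ∩ Hamid ∩ Mateo ∩ Sam: 09:35-10:45, 11:40-13:25, 16:55-17:45.
Idris ∩ Hamid ∩ Mateo ∩ Sam ∩ Bianca: 09:35-10:45, 11:40-13:25, 16:55-17:45.
The first common window of at least 20 minutes is 09:35-10:45, so the earliest start is 09:35.

09:35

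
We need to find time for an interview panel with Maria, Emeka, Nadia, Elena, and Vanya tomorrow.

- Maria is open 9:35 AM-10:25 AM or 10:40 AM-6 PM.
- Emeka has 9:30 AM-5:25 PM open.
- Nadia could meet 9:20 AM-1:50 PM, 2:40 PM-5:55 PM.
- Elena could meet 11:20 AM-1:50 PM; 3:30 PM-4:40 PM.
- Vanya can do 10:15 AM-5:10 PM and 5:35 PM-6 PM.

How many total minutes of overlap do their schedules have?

Maria ∩ Emeka: 09:35-10:25, 10:40-17:25.
Maria ∩ Emeka ∩ Nadia: 09:35-10:25, 10:40-13:50, 14:40-17:25.
Maria ∩ Emeka ∩ Nadia ∩ Elena: 11:20-13:50, 15:30-16:40.
Maria ∩ Emeka ∩ Nadia ∩ Elena ∩ Vanya: 11:20-13:50, 15:30-16:40.
Summing the common windows: 150 + 70 = 220 minutes.

220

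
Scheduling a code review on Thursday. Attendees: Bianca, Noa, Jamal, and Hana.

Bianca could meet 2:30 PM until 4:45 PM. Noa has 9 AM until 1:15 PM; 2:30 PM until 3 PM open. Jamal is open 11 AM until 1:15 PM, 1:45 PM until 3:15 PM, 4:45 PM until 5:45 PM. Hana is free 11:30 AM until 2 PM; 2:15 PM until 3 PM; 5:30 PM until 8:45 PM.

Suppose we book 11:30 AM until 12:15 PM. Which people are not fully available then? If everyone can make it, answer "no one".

Bianca: not fully free for 11:30-12:15. Noa: free for 11:30-12:15. Jamal: free for 11:30-12:15. Hana: free for 11:30-12:15.

Bianca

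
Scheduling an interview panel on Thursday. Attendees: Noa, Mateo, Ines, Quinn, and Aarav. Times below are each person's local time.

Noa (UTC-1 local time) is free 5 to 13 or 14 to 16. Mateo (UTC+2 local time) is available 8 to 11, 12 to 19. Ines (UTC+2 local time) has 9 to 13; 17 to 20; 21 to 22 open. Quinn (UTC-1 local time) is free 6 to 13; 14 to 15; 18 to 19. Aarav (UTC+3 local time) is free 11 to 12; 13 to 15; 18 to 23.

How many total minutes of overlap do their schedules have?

180

Noa in UTC: 06:00-14:00, 15:00-17:00 (add 1h to convert from UTC-1).
Mateo in UTC: 06:00-09:00, 10:00-17:00 (subtract 2h to convert from UTC+2).
Ines in UTC: 07:00-11:00, 15:00-18:00, 19:00-20:00 (subtract 2h to convert from UTC+2).
Quinn in UTC: 07:00-14:00, 15:00-16:00, 19:00-20:00 (add 1h to convert from UTC-1).
Aarav in UTC: 08:00-09:00, 10:00-12:00, 15:00-20:00 (subtract 3h to convert from UTC+3).
Noa ∩ Mateo: 06:00-09:00, 10:00-14:00, 15:00-17:00.
Noa ∩ Mateo ∩ Ines: 07:00-09:00, 10:00-11:00, 15:00-17:00.
Noa ∩ Mateo ∩ Ines ∩ Quinn: 07:00-09:00, 10:00-11:00, 15:00-16:00.
Noa ∩ Mateo ∩ Ines ∩ Quinn ∩ Aarav: 08:00-09:00, 10:00-11:00, 15:00-16:00.
So the common availability across everyone is 08:00-09:00, 10:00-11:00, 15:00-16:00.
Summing the common windows: 60 + 60 + 60 = 180 minutes.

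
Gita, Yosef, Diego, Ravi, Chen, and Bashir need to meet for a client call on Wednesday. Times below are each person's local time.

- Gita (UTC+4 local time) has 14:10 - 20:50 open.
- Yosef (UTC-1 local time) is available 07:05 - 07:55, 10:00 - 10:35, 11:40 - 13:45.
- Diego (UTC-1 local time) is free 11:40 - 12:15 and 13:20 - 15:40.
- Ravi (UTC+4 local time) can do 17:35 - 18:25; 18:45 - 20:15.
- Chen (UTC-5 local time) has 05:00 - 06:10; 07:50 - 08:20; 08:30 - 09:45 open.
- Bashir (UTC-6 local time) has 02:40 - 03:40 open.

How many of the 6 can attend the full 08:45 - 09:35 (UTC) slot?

Gita in UTC: 10:10-16:50 (subtract 4h to convert from UTC+4).
Yosef in UTC: 08:05-08:55, 11:00-11:35, 12:40-14:45 (add 1h to convert from UTC-1).
Diego in UTC: 12:40-13:15, 14:20-16:40 (add 1h to convert from UTC-1).
Ravi in UTC: 13:35-14:25, 14:45-16:15 (subtract 4h to convert from UTC+4).
Chen in UTC: 10:00-11:10, 12:50-13:20, 13:30-14:45 (add 5h to convert from UTC-5).
Bashir in UTC: 08:40-09:40 (add 6h to convert from UTC-6).
Bashir can make the full 08:45-09:35 slot — that's 1.

1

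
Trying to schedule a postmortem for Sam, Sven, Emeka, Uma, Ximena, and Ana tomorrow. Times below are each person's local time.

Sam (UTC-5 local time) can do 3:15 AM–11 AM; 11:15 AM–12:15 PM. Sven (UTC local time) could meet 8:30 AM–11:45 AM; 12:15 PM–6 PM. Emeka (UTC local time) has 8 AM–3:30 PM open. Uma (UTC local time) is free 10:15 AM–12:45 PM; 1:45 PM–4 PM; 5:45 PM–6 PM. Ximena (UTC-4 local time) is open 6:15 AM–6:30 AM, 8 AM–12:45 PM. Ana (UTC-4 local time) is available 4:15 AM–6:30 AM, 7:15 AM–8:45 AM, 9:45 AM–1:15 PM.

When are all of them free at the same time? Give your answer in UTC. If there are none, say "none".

Sam in UTC: 08:15-16:00, 16:15-17:15 (add 5h to convert from UTC-5).
Sven in UTC: 08:30-11:45, 12:15-18:00.
Emeka in UTC: 08:00-15:30.
Uma in UTC: 10:15-12:45, 13:45-16:00, 17:45-18:00.
Ximena in UTC: 10:15-10:30, 12:00-16:45 (add 4h to convert from UTC-4).
Ana in UTC: 08:15-10:30, 11:15-12:45, 13:45-17:15 (add 4h to convert from UTC-4).
Sam ∩ Sven: 08:30-11:45, 12:15-16:00, 16:15-17:15.
Sam ∩ Sven ∩ Emeka: 08:30-11:45, 12:15-15:30.
Sam ∩ Sven ∩ Emeka ∩ Uma: 10:15-11:45, 12:15-12:45, 13:45-15:30.
Sam ∩ Sven ∩ Emeka ∩ Uma ∩ Ximena: 10:15-10:30, 12:15-12:45, 13:45-15:30.
Sam ∩ Sven ∩ Emeka ∩ Uma ∩ Ximena ∩ Ana: 10:15-10:30, 12:15-12:45, 13:45-15:30.

10:15-10:30, 12:15-12:45, 13:45-15:30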